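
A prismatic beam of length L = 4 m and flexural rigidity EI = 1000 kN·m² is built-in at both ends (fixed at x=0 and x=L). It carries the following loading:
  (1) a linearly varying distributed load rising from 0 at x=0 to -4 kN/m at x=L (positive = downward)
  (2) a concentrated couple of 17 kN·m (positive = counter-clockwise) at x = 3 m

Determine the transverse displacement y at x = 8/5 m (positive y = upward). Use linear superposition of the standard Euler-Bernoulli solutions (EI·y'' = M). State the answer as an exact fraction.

y(8/5) = -18409/7812500 m

Load 1 — triangular load w₀=-4 kN/m (0→w₀ over full span):
  y_1 = -w₀x²(L-x)²(x+2L)/(120LEI) = -(-4)·(8/5)²·(4-(8/5))²·((8/5)+2·4)/(120·4·1000) = 2304/1953125 m
Load 2 — applied couple M₀=17 kN·m at a=3 m (b=L-a=1):
  y_2 = (R_Ax³/6 - M_Ax²/2)/EI  [x≤a] with R_A=153/32, M_A=85/16 = ((153/32)·(8/5)³/6 - (85/16)·(8/5)²/2)/1000 = -221/62500 m
Superposition: y = Σ y_i = -18409/7812500 m ≈ -0.002356 m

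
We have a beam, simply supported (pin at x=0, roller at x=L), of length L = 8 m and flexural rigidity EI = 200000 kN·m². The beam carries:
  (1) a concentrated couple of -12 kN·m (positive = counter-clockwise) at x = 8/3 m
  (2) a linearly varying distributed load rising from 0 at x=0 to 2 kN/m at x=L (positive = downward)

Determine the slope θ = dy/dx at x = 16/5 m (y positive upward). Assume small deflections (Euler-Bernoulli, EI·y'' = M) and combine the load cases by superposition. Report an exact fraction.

θ(16/5) = -4909/70312500 rad

Load 1 — applied couple M₀=-12 kN·m at a=8/3 m (b=L-a=16/3):
  θ_1 = (M₀x²/(2L)-M₀(x-a)+C₁)/EI  [x>a] with C₁=M₀(3b²-L²)/(6L)=-16/3 = ((-12)·(16/5)²/(2·8)-(-12)·((16/5)-(8/3))+(-16/3))/200000 = -31/937500 rad
Load 2 — triangular load w₀=2 kN/m (0→w₀ over full span):
  θ_2 = -w₀(7L⁴-30L²x²+15x⁴)/(360LEI) = -2·(7·8⁴-30·8²·(16/5)²+15·(16/5)⁴)/(360·8·200000) = -646/17578125 rad
Superposition: θ = Σ θ_i = -4909/70312500 rad ≈ -0.000070 rad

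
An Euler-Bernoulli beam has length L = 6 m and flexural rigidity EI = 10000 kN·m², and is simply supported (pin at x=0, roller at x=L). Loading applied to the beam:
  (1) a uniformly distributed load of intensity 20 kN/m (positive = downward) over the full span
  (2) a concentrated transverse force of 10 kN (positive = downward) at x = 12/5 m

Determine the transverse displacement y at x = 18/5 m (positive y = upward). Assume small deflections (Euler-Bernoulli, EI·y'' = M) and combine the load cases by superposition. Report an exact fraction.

y(18/5) = -2817/78125 m

Load 1 — uniform load w=20 kN/m over full span:
  y_1 = -wx(L³-2Lx²+x³)/(24EI) = -20·(18/5)·(6³-2·6·(18/5)²+(18/5)³)/(24·10000) = -2511/78125 m
Load 2 — point force P=10 kN at a=12/5 m (b=L-a=18/5):
  y_2 = -Pa(L-x)(2Lx-a²-x²)/(6LEI)  [x>a] = -10·(12/5)·(6-(18/5))·(2·6·(18/5)-(12/5)²-(18/5)²)/(6·6·10000) = -306/78125 m
Superposition: y = Σ y_i = -2817/78125 m ≈ -0.036058 m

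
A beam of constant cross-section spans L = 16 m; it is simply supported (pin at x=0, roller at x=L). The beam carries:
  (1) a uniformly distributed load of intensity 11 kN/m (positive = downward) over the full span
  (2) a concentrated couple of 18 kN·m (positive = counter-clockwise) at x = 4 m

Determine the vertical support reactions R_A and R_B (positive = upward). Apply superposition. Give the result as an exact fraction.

R_A = 713/8 kN, R_B = 695/8 kN

Load 1 — uniform load w=11 kN/m over full span:
  R_A = wL/2 = 11·16/2 = 88 kN
  R_B = wL/2 = 11·16/2 = 88 kN
Load 2 — applied couple M₀=18 kN·m at a=4 m (b=L-a=12):
  R_A = M₀/L = 18/16 = 9/8 kN
  R_B = -M₀/L = -18/16 = -9/8 kN
Superposition: R_A = 713/8 kN, R_B = 695/8 kN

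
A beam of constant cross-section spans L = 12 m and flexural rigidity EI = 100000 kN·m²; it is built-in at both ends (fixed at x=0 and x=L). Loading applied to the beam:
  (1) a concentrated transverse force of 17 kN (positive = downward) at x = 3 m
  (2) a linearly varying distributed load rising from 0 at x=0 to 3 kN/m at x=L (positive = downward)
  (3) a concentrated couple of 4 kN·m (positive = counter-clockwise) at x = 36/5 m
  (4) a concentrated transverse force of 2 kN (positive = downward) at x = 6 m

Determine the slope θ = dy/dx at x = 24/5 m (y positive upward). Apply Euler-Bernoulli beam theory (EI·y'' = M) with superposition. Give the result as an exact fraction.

Load 1 — point force P=17 kN at a=3 m (b=L-a=9):
  θ_1 = Pa²(L-x)(2bL-(3b+a)(L-x))/(2L³EI)  [x>a] = 17·3²·(12-(24/5))·(2·9·12-(3·9+3)·(12-(24/5)))/(2·12³·100000) = 0 rad
Load 2 — triangular load w₀=3 kN/m (0→w₀ over full span):
  θ_2 = -w₀(2x(L-x)(L-2x)(x+2L)+x²(L-x)²)/(120LEI) = -3·(2·(24/5)·(12-(24/5))·(12-2·(24/5))·((24/5)+2·12)+(24/5)²·(12-(24/5))²)/(120·12·100000) = -243/1953125 rad
Load 3 — applied couple M₀=4 kN·m at a=36/5 m (b=L-a=24/5):
  θ_3 = (R_Ax²/2 - M_Ax)/EI  [x≤a] with R_A=12/25, M_A=32/25 = ((12/25)·(24/5)²/2 - (32/25)·(24/5))/100000 = -12/1953125 rad
Load 4 — point force P=2 kN at a=6 m (b=L-a=6):
  θ_4 = -Pb²x(2aL-(3a+b)x)/(2L³EI)  [x≤a] = -2·6²·(24/5)·(2·6·12-(3·6+6)·(24/5))/(2·12³·100000) = -9/312500 rad
Superposition: θ = Σ θ_i = -249/1562500 rad ≈ -0.000159 rad

θ(24/5) = -249/1562500 rad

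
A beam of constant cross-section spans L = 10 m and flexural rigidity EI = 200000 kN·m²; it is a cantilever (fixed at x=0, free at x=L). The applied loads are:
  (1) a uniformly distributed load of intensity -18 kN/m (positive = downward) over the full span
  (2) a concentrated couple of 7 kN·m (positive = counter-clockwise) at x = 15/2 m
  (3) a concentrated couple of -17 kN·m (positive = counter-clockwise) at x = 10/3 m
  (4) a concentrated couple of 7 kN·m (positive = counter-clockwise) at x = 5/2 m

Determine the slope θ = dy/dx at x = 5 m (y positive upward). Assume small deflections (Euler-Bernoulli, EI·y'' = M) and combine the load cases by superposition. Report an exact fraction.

Load 1 — uniform load w=-18 kN/m over full span:
  θ_1 = -wx(x²-3Lx+3L²)/(6EI) = -(-18)·5·(5²-3·10·5+3·10²)/(6·200000) = 21/1600 rad
Load 2 — applied couple M₀=7 kN·m at a=15/2 m (b=L-a=5/2):
  θ_2 = M₀x/EI  [x≤a] = 7·5/200000 = 7/40000 rad
Load 3 — applied couple M₀=-17 kN·m at a=10/3 m (b=L-a=20/3):
  θ_3 = M₀a/EI  [x>a] = (-17)·(10/3)/200000 = -17/60000 rad
Load 4 — applied couple M₀=7 kN·m at a=5/2 m (b=L-a=15/2):
  θ_4 = M₀a/EI  [x>a] = 7·(5/2)/200000 = 7/80000 rad
Superposition: θ = Σ θ_i = 629/48000 rad ≈ 0.013104 rad

θ(5) = 629/48000 rad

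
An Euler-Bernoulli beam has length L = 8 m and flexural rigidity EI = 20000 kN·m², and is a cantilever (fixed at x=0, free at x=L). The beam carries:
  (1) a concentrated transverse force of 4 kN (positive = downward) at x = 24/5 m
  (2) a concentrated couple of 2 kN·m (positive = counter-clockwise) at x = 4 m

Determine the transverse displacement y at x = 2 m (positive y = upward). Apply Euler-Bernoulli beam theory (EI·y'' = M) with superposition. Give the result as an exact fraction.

y(2) = -109/75000 m

Load 1 — point force P=4 kN at a=24/5 m (b=L-a=16/5):
  y_1 = -Px²(3a-x)/(6EI)  [x≤a] = -4·2²·(3·(24/5)-2)/(6·20000) = -31/18750 m
Load 2 — applied couple M₀=2 kN·m at a=4 m (b=L-a=4):
  y_2 = M₀x²/(2EI)  [x≤a] = 2·2²/(2·20000) = 1/5000 m
Superposition: y = Σ y_i = -109/75000 m ≈ -0.001453 m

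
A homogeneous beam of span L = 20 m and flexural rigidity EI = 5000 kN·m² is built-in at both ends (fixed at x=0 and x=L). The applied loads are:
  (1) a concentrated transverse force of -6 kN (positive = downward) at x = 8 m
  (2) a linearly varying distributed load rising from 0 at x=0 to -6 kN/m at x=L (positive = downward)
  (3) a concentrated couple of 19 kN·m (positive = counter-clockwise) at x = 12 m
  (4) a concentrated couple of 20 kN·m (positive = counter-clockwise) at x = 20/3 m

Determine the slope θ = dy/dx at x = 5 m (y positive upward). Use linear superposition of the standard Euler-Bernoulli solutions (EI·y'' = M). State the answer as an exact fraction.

Load 1 — point force P=-6 kN at a=8 m (b=L-a=12):
  θ_1 = -Pb²x(2aL-(3a+b)x)/(2L³EI)  [x≤a] = -(-6)·12²·5·(2·8·20-(3·8+12)·5)/(2·20³·5000) = 189/25000 rad
Load 2 — triangular load w₀=-6 kN/m (0→w₀ over full span):
  θ_2 = -w₀(2x(L-x)(L-2x)(x+2L)+x²(L-x)²)/(120LEI) = -(-6)·(2·5·(20-5)·(20-2·5)·(5+2·20)+5²·(20-5)²)/(120·20·5000) = 117/3200 rad
Load 3 — applied couple M₀=19 kN·m at a=12 m (b=L-a=8):
  θ_3 = (R_Ax²/2 - M_Ax)/EI  [x≤a] with R_A=171/125, M_A=152/25 = ((171/125)·5²/2 - (152/25)·5)/5000 = -133/50000 rad
Load 4 — applied couple M₀=20 kN·m at a=20/3 m (b=L-a=40/3):
  θ_4 = (R_Ax²/2 - M_Ax)/EI  [x≤a] with R_A=4/3, M_A=0 = ((4/3)·5²/2 - 0·5)/5000 = 1/300 rad
Superposition: θ = Σ θ_i = 10751/240000 rad ≈ 0.044796 rad

θ(5) = 10751/240000 rad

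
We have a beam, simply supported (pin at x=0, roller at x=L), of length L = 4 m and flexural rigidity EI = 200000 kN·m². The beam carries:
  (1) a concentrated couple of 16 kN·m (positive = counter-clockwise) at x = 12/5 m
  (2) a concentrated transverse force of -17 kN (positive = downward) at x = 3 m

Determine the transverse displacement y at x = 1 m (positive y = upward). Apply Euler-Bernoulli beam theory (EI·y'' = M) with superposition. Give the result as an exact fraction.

y(1) = 1511/60000000 m

Load 1 — applied couple M₀=16 kN·m at a=12/5 m (b=L-a=8/5):
  y_1 = (M₀x³/(6L)+C₁x)/EI  [x≤a] with C₁=M₀(3b²-L²)/(6L)=-416/75 = (16·1³/(6·4)+(-416/75)·1)/200000 = -61/2500000 m
Load 2 — point force P=-17 kN at a=3 m (b=L-a=1):
  y_2 = -Pbx(L²-b²-x²)/(6LEI)  [x≤a] = -(-17)·1·1·(4²-1²-1²)/(6·4·200000) = 119/2400000 m
Superposition: y = Σ y_i = 1511/60000000 m ≈ 0.000025 m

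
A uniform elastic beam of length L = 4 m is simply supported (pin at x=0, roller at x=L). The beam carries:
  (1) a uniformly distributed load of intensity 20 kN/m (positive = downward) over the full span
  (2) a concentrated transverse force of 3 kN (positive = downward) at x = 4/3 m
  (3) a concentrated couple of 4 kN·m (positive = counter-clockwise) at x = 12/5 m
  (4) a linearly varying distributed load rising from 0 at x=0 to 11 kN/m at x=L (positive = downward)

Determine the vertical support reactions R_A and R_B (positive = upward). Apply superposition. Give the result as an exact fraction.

Load 1 — uniform load w=20 kN/m over full span:
  R_A = wL/2 = 20·4/2 = 40 kN
  R_B = wL/2 = 20·4/2 = 40 kN
Load 2 — point force P=3 kN at a=4/3 m (b=L-a=8/3):
  R_A = Pb/L = 3·(8/3)/4 = 2 kN
  R_B = Pa/L = 3·(4/3)/4 = 1 kN
Load 3 — applied couple M₀=4 kN·m at a=12/5 m (b=L-a=8/5):
  R_A = M₀/L = 4/4 = 1 kN
  R_B = -M₀/L = -4/4 = -1 kN
Load 4 — triangular load w₀=11 kN/m (0→w₀ over full span):
  R_A = w₀L/6 = 11·4/6 = 22/3 kN
  R_B = w₀L/3 = 11·4/3 = 44/3 kN
Superposition: R_A = 151/3 kN, R_B = 164/3 kN

R_A = 151/3 kN, R_B = 164/3 kN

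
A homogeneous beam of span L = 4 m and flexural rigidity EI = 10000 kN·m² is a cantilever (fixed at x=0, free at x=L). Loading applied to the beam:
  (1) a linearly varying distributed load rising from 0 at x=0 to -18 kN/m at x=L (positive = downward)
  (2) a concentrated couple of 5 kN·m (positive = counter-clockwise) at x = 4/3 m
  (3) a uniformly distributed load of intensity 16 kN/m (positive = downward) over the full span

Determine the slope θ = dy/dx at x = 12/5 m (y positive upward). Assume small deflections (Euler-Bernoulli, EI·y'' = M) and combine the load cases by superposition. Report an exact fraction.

Load 1 — triangular load w₀=-18 kN/m (0→w₀ over full span):
  θ_1 = (w₀Lx²/4-w₀L²x/3-w₀x⁴/(24L))/EI = ((-18)·4·(12/5)²/4-(-18)·4²·(12/5)/3-(-18)·(12/5)⁴/(24·4))/10000 = 5193/390625 rad
Load 2 — applied couple M₀=5 kN·m at a=4/3 m (b=L-a=8/3):
  θ_2 = M₀a/EI  [x>a] = 5·(4/3)/10000 = 1/1500 rad
Load 3 — uniform load w=16 kN/m over full span:
  θ_3 = -wx(x²-3Lx+3L²)/(6EI) = -16·(12/5)·((12/5)²-3·4·(12/5)+3·4²)/(6·10000) = -1248/78125 rad
Superposition: θ = Σ θ_i = -9439/4687500 rad ≈ -0.002014 rad

θ(12/5) = -9439/4687500 rad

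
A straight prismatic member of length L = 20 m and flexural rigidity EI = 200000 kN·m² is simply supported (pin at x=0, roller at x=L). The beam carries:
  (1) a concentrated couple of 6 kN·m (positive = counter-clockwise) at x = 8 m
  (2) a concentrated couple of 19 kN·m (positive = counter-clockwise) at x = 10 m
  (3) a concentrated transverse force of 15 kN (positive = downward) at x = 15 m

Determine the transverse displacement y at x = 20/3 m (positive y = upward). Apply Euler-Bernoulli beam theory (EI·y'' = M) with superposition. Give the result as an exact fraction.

Load 1 — applied couple M₀=6 kN·m at a=8 m (b=L-a=12):
  y_1 = (M₀x³/(6L)+C₁x)/EI  [x≤a] with C₁=M₀(3b²-L²)/(6L)=8/5 = (6·(20/3)³/(6·20)+(8/5)·(20/3))/200000 = 43/337500 m
Load 2 — applied couple M₀=19 kN·m at a=10 m (b=L-a=10):
  y_2 = (M₀x³/(6L)+C₁x)/EI  [x≤a] with C₁=M₀(3b²-L²)/(6L)=-95/6 = (19·(20/3)³/(6·20)+(-95/6)·(20/3))/200000 = -19/64800 m
Load 3 — point force P=15 kN at a=15 m (b=L-a=5):
  y_3 = -Pbx(L²-b²-x²)/(6LEI)  [x≤a] = -15·5·(20/3)·(20²-5²-(20/3)²)/(6·20·200000) = -119/17280 m
Superposition: y = Σ y_i = -228497/32400000 m ≈ -0.007052 m

y(20/3) = -228497/32400000 m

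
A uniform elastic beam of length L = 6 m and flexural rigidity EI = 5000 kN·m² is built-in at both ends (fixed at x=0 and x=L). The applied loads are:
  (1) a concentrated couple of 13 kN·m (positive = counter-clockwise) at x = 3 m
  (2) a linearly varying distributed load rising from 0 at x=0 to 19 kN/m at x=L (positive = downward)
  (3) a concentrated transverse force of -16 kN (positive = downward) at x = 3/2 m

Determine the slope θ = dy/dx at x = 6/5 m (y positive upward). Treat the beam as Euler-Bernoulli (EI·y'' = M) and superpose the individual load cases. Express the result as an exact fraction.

Load 1 — applied couple M₀=13 kN·m at a=3 m (b=L-a=3):
  θ_1 = (R_Ax²/2 - M_Ax)/EI  [x≤a] with R_A=13/4, M_A=13/4 = ((13/4)·(6/5)²/2 - (13/4)·(6/5))/5000 = -39/125000 rad
Load 2 — triangular load w₀=19 kN/m (0→w₀ over full span):
  θ_2 = -w₀(2x(L-x)(L-2x)(x+2L)+x²(L-x)²)/(120LEI) = -19·(2·(6/5)·(6-(6/5))·(6-2·(6/5))·((6/5)+2·6)+(6/5)²·(6-(6/5))²)/(120·6·5000) = -1197/390625 rad
Load 3 — point force P=-16 kN at a=3/2 m (b=L-a=9/2):
  θ_3 = -Pb²x(2aL-(3a+b)x)/(2L³EI)  [x≤a] = -(-16)·(9/2)²·(6/5)·(2·(3/2)·6-(3·(3/2)+(9/2))·(6/5))/(2·6³·5000) = 81/62500 rad
Superposition: θ = Σ θ_i = -6501/3125000 rad ≈ -0.002080 rad

θ(6/5) = -6501/3125000 rad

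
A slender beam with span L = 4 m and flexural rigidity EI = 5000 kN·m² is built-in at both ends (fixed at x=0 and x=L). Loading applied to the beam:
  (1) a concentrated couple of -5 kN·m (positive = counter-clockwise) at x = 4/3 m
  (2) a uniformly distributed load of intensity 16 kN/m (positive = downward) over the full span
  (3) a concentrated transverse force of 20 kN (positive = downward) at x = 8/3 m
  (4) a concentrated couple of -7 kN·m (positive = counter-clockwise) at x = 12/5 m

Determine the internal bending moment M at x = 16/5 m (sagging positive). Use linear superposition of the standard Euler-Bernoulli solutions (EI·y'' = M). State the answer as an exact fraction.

M(16/5) = -4/375 kN·m

Load 1 — applied couple M₀=-5 kN·m at a=4/3 m (b=L-a=8/3):
  M_1 = R_Ax - M_A - M₀  [x>a] with R_A=-5/3, M_A=0 = (-5/3)·(16/5) - 0 - (-5) = -1/3 kN·m
Load 2 — uniform load w=16 kN/m over full span:
  M_2 = wLx/2 - wL²/12 - wx²/2 = 16·4·(16/5)/2 - 16·4²/12 - 16·(16/5)²/2 = -64/75 kN·m
Load 3 — point force P=20 kN at a=8/3 m (b=L-a=4/3):
  M_3 = Pa²(a+3b)(L-x)/L³ - Pa²b/L²  [x>a] = 20·(8/3)²·((8/3)+3·(4/3))·(4-(16/5))/4³ - 20·(8/3)²·(4/3)/4² = 0 kN·m
Load 4 — applied couple M₀=-7 kN·m at a=12/5 m (b=L-a=8/5):
  M_4 = R_Ax - M_A - M₀  [x>a] with R_A=-63/25, M_A=-56/25 = (-63/25)·(16/5) - (-56/25) - (-7) = 147/125 kN·m
Superposition: M = Σ M_i = -4/375 kN·m ≈ -0.010667 kN·m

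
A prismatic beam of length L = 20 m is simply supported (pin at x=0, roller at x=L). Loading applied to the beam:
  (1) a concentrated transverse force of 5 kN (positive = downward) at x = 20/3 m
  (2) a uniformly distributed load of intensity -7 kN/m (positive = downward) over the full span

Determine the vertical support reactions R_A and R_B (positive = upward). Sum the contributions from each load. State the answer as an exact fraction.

R_A = -200/3 kN, R_B = -205/3 kN

Load 1 — point force P=5 kN at a=20/3 m (b=L-a=40/3):
  R_A = Pb/L = 5·(40/3)/20 = 10/3 kN
  R_B = Pa/L = 5·(20/3)/20 = 5/3 kN
Load 2 — uniform load w=-7 kN/m over full span:
  R_A = wL/2 = (-7)·20/2 = -70 kN
  R_B = wL/2 = (-7)·20/2 = -70 kN
Superposition: R_A = -200/3 kN, R_B = -205/3 kN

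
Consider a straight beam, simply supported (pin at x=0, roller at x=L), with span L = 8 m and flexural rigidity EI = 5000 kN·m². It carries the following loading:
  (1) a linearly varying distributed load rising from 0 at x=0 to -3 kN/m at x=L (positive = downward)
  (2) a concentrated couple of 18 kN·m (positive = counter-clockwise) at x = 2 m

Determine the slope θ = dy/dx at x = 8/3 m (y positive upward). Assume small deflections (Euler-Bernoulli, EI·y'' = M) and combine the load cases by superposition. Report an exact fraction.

Load 1 — triangular load w₀=-3 kN/m (0→w₀ over full span):
  θ_1 = -w₀(7L⁴-30L²x²+15x⁴)/(360LEI) = -(-3)·(7·8⁴-30·8²·(8/3)²+15·(8/3)⁴)/(360·8·5000) = 832/253125 rad
Load 2 — applied couple M₀=18 kN·m at a=2 m (b=L-a=6):
  θ_2 = (M₀x²/(2L)-M₀(x-a)+C₁)/EI  [x>a] with C₁=M₀(3b²-L²)/(6L)=33/2 = (18·(8/3)²/(2·8)-18·((8/3)-2)+(33/2))/5000 = 1/400 rad
Superposition: θ = Σ θ_i = 23437/4050000 rad ≈ 0.005787 rad

θ(8/3) = 23437/4050000 rad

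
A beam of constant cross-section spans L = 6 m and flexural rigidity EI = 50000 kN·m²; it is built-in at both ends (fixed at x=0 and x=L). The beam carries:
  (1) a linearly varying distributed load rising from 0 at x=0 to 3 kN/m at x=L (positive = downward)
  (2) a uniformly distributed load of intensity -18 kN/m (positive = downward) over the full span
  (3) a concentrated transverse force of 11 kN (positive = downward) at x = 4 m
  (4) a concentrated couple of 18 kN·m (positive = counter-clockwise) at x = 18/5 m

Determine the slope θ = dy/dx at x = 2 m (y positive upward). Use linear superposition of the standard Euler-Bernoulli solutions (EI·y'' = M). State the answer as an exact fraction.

θ(2) = 5033/16875000 rad

Load 1 — triangular load w₀=3 kN/m (0→w₀ over full span):
  θ_1 = -w₀(2x(L-x)(L-2x)(x+2L)+x²(L-x)²)/(120LEI) = -3·(2·2·(6-2)·(6-2·2)·(2+2·6)+2²·(6-2)²)/(120·6·50000) = -2/46875 rad
Load 2 — uniform load w=-18 kN/m over full span:
  θ_2 = -wx(L-x)(L-2x)/(12EI) = -(-18)·2·(6-2)·(6-2·2)/(12·50000) = 3/6250 rad
Load 3 — point force P=11 kN at a=4 m (b=L-a=2):
  θ_3 = -Pb²x(2aL-(3a+b)x)/(2L³EI)  [x≤a] = -11·2²·2·(2·4·6-(3·4+2)·2)/(2·6³·50000) = -11/135000 rad
Load 4 — applied couple M₀=18 kN·m at a=18/5 m (b=L-a=12/5):
  θ_4 = (R_Ax²/2 - M_Ax)/EI  [x≤a] with R_A=108/25, M_A=144/25 = ((108/25)·2²/2 - (144/25)·2)/50000 = -9/156250 rad
Superposition: θ = Σ θ_i = 5033/16875000 rad ≈ 0.000298 rad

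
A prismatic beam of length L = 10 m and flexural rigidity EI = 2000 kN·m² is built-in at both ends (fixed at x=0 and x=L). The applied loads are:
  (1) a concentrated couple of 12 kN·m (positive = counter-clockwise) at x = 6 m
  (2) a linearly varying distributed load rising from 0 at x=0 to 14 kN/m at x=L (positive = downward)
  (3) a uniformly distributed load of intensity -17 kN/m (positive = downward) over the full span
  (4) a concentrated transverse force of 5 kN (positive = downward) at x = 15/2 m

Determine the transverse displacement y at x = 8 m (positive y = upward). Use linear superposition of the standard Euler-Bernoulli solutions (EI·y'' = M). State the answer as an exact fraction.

y(8) = 539071/12000000 m

Load 1 — applied couple M₀=12 kN·m at a=6 m (b=L-a=4):
  y_1 = (R_Ax³/6 - M_Ax²/2 - M₀(x-a)²/2)/EI  [x>a] with R_A=216/125, M_A=96/25 = ((216/125)·8³/6 - (96/25)·8²/2 - 12·(8-6)²/2)/2000 = 9/31250 m
Load 2 — triangular load w₀=14 kN/m (0→w₀ over full span):
  y_2 = -w₀x²(L-x)²(x+2L)/(120LEI) = -14·8²·(10-8)²·(8+2·10)/(120·10·2000) = -392/9375 m
Load 3 — uniform load w=-17 kN/m over full span:
  y_3 = -wx²(L-x)²/(24EI) = -(-17)·8²·(10-8)²/(24·2000) = 34/375 m
Load 4 — point force P=5 kN at a=15/2 m (b=L-a=5/2):
  y_4 = -Pa²(L-x)²(3bL-(3b+a)(L-x))/(6L³EI)  [x>a] = -5·(15/2)²·(10-8)²·(3·(5/2)·10-(3·(5/2)+(15/2))·(10-8))/(6·10³·2000) = -27/6400 m
Superposition: y = Σ y_i = 539071/12000000 m ≈ 0.044923 m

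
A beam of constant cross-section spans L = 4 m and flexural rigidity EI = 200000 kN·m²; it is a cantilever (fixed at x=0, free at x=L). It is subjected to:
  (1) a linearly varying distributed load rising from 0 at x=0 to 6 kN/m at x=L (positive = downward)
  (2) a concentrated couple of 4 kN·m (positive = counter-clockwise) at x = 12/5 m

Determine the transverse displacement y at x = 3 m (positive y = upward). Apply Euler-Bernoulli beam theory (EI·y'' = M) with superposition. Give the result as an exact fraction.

y(3) = -30303/80000000 m

Load 1 — triangular load w₀=6 kN/m (0→w₀ over full span):
  y_1 = (w₀Lx³/12-w₀L²x²/6-w₀x⁵/(120L))/EI = (6·4·3³/12-6·4²·3²/6-6·3⁵/(120·4))/200000 = -7443/16000000 m
Load 2 — applied couple M₀=4 kN·m at a=12/5 m (b=L-a=8/5):
  y_2 = M₀a(2x-a)/(2EI)  [x>a] = 4·(12/5)·(2·3-(12/5))/(2·200000) = 27/312500 m
Superposition: y = Σ y_i = -30303/80000000 m ≈ -0.000379 m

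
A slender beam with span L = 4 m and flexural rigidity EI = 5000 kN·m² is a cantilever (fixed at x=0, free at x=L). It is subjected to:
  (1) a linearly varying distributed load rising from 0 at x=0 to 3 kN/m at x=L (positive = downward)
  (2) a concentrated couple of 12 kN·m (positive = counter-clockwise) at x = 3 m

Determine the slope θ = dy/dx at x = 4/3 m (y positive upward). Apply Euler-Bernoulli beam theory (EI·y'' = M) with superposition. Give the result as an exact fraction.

θ(4/3) = -1/50625 rad

Load 1 — triangular load w₀=3 kN/m (0→w₀ over full span):
  θ_1 = (w₀Lx²/4-w₀L²x/3-w₀x⁴/(24L))/EI = (3·4·(4/3)²/4-3·4²·(4/3)/3-3·(4/3)⁴/(24·4))/5000 = -163/50625 rad
Load 2 — applied couple M₀=12 kN·m at a=3 m (b=L-a=1):
  θ_2 = M₀x/EI  [x≤a] = 12·(4/3)/5000 = 2/625 rad
Superposition: θ = Σ θ_i = -1/50625 rad ≈ -0.000020 rad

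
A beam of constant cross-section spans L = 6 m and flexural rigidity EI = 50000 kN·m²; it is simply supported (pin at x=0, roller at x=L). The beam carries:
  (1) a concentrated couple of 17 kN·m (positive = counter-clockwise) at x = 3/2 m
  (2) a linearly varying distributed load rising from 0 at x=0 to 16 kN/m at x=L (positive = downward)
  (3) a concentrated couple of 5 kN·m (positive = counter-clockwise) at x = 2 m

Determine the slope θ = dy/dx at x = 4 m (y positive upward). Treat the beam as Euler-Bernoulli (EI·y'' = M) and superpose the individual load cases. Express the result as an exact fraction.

θ(4) = 16231/36000000 rad

Load 1 — applied couple M₀=17 kN·m at a=3/2 m (b=L-a=9/2):
  θ_1 = (M₀x²/(2L)-M₀(x-a)+C₁)/EI  [x>a] with C₁=M₀(3b²-L²)/(6L)=187/16 = (17·4²/(2·6)-17·(4-(3/2))+(187/16))/50000 = -391/2400000 rad
Load 2 — triangular load w₀=16 kN/m (0→w₀ over full span):
  θ_2 = -w₀(7L⁴-30L²x²+15x⁴)/(360LEI) = -16·(7·6⁴-30·6²·4²+15·4⁴)/(360·6·50000) = 91/140625 rad
Load 3 — applied couple M₀=5 kN·m at a=2 m (b=L-a=4):
  θ_3 = (M₀x²/(2L)-M₀(x-a)+C₁)/EI  [x>a] with C₁=M₀(3b²-L²)/(6L)=5/3 = (5·4²/(2·6)-5·(4-2)+(5/3))/50000 = -1/30000 rad
Superposition: θ = Σ θ_i = 16231/36000000 rad ≈ 0.000451 rad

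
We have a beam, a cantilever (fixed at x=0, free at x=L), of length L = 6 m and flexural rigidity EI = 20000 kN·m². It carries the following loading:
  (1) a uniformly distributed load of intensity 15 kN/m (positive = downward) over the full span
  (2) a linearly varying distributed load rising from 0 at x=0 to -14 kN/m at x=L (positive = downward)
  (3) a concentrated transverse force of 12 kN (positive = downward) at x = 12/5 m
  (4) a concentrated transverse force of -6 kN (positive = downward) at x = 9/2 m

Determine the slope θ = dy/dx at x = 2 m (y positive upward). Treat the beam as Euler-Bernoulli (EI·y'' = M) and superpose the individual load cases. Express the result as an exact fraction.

θ(2) = -166/28125 rad

Load 1 — uniform load w=15 kN/m over full span:
  θ_1 = -wx(x²-3Lx+3L²)/(6EI) = -15·2·(2²-3·6·2+3·6²)/(6·20000) = -19/1000 rad
Load 2 — triangular load w₀=-14 kN/m (0→w₀ over full span):
  θ_2 = (w₀Lx²/4-w₀L²x/3-w₀x⁴/(24L))/EI = ((-14)·6·2²/4-(-14)·6²·2/3-(-14)·2⁴/(24·6))/20000 = 1141/90000 rad
Load 3 — point force P=12 kN at a=12/5 m (b=L-a=18/5):
  θ_3 = -Px(2a-x)/(2EI)  [x≤a] = -12·2·(2·(12/5)-2)/(2·20000) = -21/12500 rad
Load 4 — point force P=-6 kN at a=9/2 m (b=L-a=3/2):
  θ_4 = -Px(2a-x)/(2EI)  [x≤a] = -(-6)·2·(2·(9/2)-2)/(2·20000) = 21/10000 rad
Superposition: θ = Σ θ_i = -166/28125 rad ≈ -0.005902 rad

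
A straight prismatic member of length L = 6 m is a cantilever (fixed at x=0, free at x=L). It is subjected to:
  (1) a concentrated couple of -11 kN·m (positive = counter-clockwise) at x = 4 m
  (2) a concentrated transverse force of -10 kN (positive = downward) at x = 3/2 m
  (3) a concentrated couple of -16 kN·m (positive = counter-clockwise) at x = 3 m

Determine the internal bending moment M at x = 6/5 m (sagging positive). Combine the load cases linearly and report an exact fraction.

Load 1 — applied couple M₀=-11 kN·m at a=4 m (b=L-a=2):
  M_1 = M₀  [x≤a] = (-11) = -11 kN·m
Load 2 — point force P=-10 kN at a=3/2 m (b=L-a=9/2):
  M_2 = -P(a-x)  [x≤a] = -(-10)·((3/2)-(6/5)) = 3 kN·m
Load 3 — applied couple M₀=-16 kN·m at a=3 m (b=L-a=3):
  M_3 = M₀  [x≤a] = (-16) = -16 kN·m
Superposition: M = Σ M_i = -24 kN·m ≈ -24.000000 kN·m

M(6/5) = -24 kN·m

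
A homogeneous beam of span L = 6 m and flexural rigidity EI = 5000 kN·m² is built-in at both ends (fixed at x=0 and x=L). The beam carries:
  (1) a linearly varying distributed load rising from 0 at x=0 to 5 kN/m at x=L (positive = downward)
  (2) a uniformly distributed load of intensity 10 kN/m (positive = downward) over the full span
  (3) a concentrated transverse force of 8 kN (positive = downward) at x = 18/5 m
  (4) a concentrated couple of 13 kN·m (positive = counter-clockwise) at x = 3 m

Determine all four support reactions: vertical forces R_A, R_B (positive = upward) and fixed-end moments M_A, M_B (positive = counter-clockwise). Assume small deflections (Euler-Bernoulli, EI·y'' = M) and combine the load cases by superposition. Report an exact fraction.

Load 1 — triangular load w₀=5 kN/m (0→w₀ over full span):
  R_A = 3w₀L/20 = 3·5·6/20 = 9/2 kN
  M_A = w₀L²/30 = 5·6²/30 = 6 kN·m
  R_B = 7w₀L/20 = 7·5·6/20 = 21/2 kN
  M_B = -w₀L²/20 = -5·6²/20 = -9 kN·m
Load 2 — uniform load w=10 kN/m over full span:
  R_A = wL/2 = 10·6/2 = 30 kN
  M_A = wL²/12 = 10·6²/12 = 30 kN·m
  R_B = wL/2 = 10·6/2 = 30 kN
  M_B = -wL²/12 = -10·6²/12 = -30 kN·m
Load 3 — point force P=8 kN at a=18/5 m (b=L-a=12/5):
  R_A = Pb²(3a+b)/L³ = 8·(12/5)²·(3·(18/5)+(12/5))/6³ = 352/125 kN
  M_A = Pab²/L² = 8·(18/5)·(12/5)²/6² = 576/125 kN·m
  R_B = Pa²(a+3b)/L³ = 8·(18/5)²·((18/5)+3·(12/5))/6³ = 648/125 kN
  M_B = -Pa²b/L² = -8·(18/5)²·(12/5)/6² = -864/125 kN·m
Load 4 — applied couple M₀=13 kN·m at a=3 m (b=L-a=3):
  R_A = 6M₀ab/L³ = 6·13·3·3/6³ = 13/4 kN
  M_A = M₀b(2a-b)/L² = 13·3·(2·3-3)/6² = 13/4 kN·m
  R_B = -6M₀ab/L³ = -6·13·3·3/6³ = -13/4 kN
  M_B = M₀a(2b-a)/L² = 13·3·(2·3-3)/6² = 13/4 kN·m
Superposition: R_A = 20283/500 kN, M_A = 21929/500 kN·m, R_B = 21217/500 kN, M_B = -21331/500 kN·m

R_A = 20283/500 kN, M_A = 21929/500 kN·m, R_B = 21217/500 kN, M_B = -21331/500 kN·m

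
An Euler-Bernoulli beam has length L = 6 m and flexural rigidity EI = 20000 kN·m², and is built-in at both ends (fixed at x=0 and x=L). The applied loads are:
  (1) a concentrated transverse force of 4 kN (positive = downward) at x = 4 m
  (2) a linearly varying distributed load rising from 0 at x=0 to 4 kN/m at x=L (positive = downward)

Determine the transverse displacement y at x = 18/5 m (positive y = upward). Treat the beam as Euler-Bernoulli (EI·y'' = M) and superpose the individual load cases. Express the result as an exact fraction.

y(18/5) = -9693/19531250 m

Load 1 — point force P=4 kN at a=4 m (b=L-a=2):
  y_1 = -Pb²x²(3aL-(3a+b)x)/(6L³EI)  [x≤a] = -4·2²·(18/5)²·(3·4·6-(3·4+2)·(18/5))/(6·6³·20000) = -27/156250 m
Load 2 — triangular load w₀=4 kN/m (0→w₀ over full span):
  y_2 = -w₀x²(L-x)²(x+2L)/(120LEI) = -4·(18/5)²·(6-(18/5))²·((18/5)+2·6)/(120·6·20000) = -3159/9765625 m
Superposition: y = Σ y_i = -9693/19531250 m ≈ -0.000496 m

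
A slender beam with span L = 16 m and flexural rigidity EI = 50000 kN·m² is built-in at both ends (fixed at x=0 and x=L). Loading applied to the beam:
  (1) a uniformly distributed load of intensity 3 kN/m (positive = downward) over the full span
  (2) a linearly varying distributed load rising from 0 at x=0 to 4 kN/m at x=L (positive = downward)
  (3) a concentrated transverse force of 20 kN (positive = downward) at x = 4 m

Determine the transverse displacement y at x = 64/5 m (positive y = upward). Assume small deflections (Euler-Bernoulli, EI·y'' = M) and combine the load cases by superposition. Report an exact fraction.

Load 1 — uniform load w=3 kN/m over full span:
  y_1 = -wx²(L-x)²/(24EI) = -3·(64/5)²·(16-(64/5))²/(24·50000) = -8192/1953125 m
Load 2 — triangular load w₀=4 kN/m (0→w₀ over full span):
  y_2 = -w₀x²(L-x)²(x+2L)/(120LEI) = -4·(64/5)²·(16-(64/5))²·((64/5)+2·16)/(120·16·50000) = -458752/146484375 m
Load 3 — point force P=20 kN at a=4 m (b=L-a=12):
  y_3 = -Pa²(L-x)²(3bL-(3b+a)(L-x))/(6L³EI)  [x>a] = -20·4²·(16-(64/5))²·(3·12·16-(3·12+4)·(16-(64/5)))/(6·16³·50000) = -56/46875 m
Superposition: y = Σ y_i = -1248152/146484375 m ≈ -0.008521 m

y(64/5) = -1248152/146484375 m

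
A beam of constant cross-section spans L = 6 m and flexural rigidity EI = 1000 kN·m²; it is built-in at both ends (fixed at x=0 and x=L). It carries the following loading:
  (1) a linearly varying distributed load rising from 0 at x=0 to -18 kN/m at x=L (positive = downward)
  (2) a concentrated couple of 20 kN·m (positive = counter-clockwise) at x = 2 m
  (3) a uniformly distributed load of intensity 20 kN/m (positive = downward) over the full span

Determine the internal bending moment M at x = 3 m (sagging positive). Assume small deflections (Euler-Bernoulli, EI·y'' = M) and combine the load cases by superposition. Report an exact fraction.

Load 1 — triangular load w₀=-18 kN/m (0→w₀ over full span):
  M_1 = 3w₀Lx/20 - w₀L²/30 - w₀x³/(6L) = 3·(-18)·6·3/20 - (-18)·6²/30 - (-18)·3³/(6·6) = -27/2 kN·m
Load 2 — applied couple M₀=20 kN·m at a=2 m (b=L-a=4):
  M_2 = R_Ax - M_A - M₀  [x>a] with R_A=40/9, M_A=0 = (40/9)·3 - 0 - 20 = -20/3 kN·m
Load 3 — uniform load w=20 kN/m over full span:
  M_3 = wLx/2 - wL²/12 - wx²/2 = 20·6·3/2 - 20·6²/12 - 20·3²/2 = 30 kN·m
Superposition: M = Σ M_i = 59/6 kN·m ≈ 9.833333 kN·m

M(3) = 59/6 kN·m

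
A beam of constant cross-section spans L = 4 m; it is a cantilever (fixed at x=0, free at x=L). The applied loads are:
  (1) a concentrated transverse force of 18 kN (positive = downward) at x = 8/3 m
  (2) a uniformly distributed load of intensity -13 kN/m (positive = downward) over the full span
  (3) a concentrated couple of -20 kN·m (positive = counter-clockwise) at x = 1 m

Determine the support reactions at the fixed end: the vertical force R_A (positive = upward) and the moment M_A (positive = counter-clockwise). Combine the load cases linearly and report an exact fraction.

R_A = -34 kN, M_A = -36 kN·m

Load 1 — point force P=18 kN at a=8/3 m (b=L-a=4/3):
  R_A = P = 18 kN
  M_A = Pa = 18·(8/3) = 48 kN·m
Load 2 — uniform load w=-13 kN/m over full span:
  R_A = wL = (-13)·4 = -52 kN
  M_A = wL²/2 = (-13)·4²/2 = -104 kN·m
Load 3 — applied couple M₀=-20 kN·m at a=1 m (b=L-a=3):
  R_A = 0 kN
  M_A = -M₀ = -(-20) = 20 kN·m
Superposition: R_A = -34 kN, M_A = -36 kN·m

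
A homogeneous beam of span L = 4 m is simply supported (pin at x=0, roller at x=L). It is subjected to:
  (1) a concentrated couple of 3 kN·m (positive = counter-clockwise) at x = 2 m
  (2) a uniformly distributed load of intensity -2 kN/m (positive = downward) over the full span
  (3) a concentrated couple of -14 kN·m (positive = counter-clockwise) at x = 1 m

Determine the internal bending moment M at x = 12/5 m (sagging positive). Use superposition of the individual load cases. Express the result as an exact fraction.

Load 1 — applied couple M₀=3 kN·m at a=2 m (b=L-a=2):
  M_1 = M₀x/L - M₀  [x>a] = 3·(12/5)/4 - 3 = -6/5 kN·m
Load 2 — uniform load w=-2 kN/m over full span:
  M_2 = wx(L-x)/2 = (-2)·(12/5)·(4-(12/5))/2 = -96/25 kN·m
Load 3 — applied couple M₀=-14 kN·m at a=1 m (b=L-a=3):
  M_3 = M₀x/L - M₀  [x>a] = (-14)·(12/5)/4 - (-14) = 28/5 kN·m
Superposition: M = Σ M_i = 14/25 kN·m ≈ 0.560000 kN·m

M(12/5) = 14/25 kN·m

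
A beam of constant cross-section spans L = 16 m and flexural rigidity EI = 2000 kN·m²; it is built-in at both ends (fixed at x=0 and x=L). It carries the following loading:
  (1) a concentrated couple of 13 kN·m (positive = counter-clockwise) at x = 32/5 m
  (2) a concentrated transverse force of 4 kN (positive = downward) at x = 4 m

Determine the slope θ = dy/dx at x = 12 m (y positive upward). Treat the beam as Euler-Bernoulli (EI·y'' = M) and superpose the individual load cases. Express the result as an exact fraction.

Load 1 — applied couple M₀=13 kN·m at a=32/5 m (b=L-a=48/5):
  θ_1 = (R_Ax²/2 - M_Ax - M₀(x-a))/EI  [x>a] with R_A=117/100, M_A=39/25 = ((117/100)·12²/2 - (39/25)·12 - 13·(12-(32/5)))/2000 = -91/25000 rad
Load 2 — point force P=4 kN at a=4 m (b=L-a=12):
  θ_2 = Pa²(L-x)(2bL-(3b+a)(L-x))/(2L³EI)  [x>a] = 4·4²·(16-12)·(2·12·16-(3·12+4)·(16-12))/(2·16³·2000) = 7/2000 rad
Superposition: θ = Σ θ_i = -7/50000 rad ≈ -0.000140 rad

θ(12) = -7/50000 rad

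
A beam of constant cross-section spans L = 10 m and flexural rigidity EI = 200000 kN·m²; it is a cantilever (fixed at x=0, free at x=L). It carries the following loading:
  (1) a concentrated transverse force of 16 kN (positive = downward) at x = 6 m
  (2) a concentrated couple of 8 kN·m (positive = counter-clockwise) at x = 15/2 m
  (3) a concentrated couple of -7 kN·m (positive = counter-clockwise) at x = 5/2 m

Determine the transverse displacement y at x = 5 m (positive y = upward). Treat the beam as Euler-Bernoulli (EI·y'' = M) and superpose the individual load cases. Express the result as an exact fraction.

Load 1 — point force P=16 kN at a=6 m (b=L-a=4):
  y_1 = -Px²(3a-x)/(6EI)  [x≤a] = -16·5²·(3·6-5)/(6·200000) = -13/3000 m
Load 2 — applied couple M₀=8 kN·m at a=15/2 m (b=L-a=5/2):
  y_2 = M₀x²/(2EI)  [x≤a] = 8·5²/(2·200000) = 1/2000 m
Load 3 — applied couple M₀=-7 kN·m at a=5/2 m (b=L-a=15/2):
  y_3 = M₀a(2x-a)/(2EI)  [x>a] = (-7)·(5/2)·(2·5-(5/2))/(2·200000) = -21/64000 m
Superposition: y = Σ y_i = -799/192000 m ≈ -0.004161 m

y(5) = -799/192000 m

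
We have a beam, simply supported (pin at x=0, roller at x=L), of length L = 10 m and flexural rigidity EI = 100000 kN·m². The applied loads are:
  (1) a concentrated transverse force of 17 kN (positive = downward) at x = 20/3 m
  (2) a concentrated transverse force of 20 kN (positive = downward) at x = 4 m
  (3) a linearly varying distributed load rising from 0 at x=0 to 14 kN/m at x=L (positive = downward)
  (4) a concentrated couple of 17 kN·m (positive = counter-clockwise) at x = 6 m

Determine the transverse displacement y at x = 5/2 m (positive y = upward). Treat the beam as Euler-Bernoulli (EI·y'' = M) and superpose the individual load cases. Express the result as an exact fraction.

y(5/2) = -23581121/2073600000 m

Load 1 — point force P=17 kN at a=20/3 m (b=L-a=10/3):
  y_1 = -Pbx(L²-b²-x²)/(6LEI)  [x≤a] = -17·(10/3)·(5/2)·(10²-(10/3)²-(5/2)²)/(6·10·100000) = -2023/1036800 m
Load 2 — point force P=20 kN at a=4 m (b=L-a=6):
  y_2 = -Pbx(L²-b²-x²)/(6LEI)  [x≤a] = -20·6·(5/2)·(10²-6²-(5/2)²)/(6·10·100000) = -231/80000 m
Load 3 — triangular load w₀=14 kN/m (0→w₀ over full span):
  y_3 = -w₀x(7L⁴-10L²x²+3x⁴)/(360LEI) = -14·(5/2)·(7·10⁴-10·10²·(5/2)²+3·(5/2)⁴)/(360·10·100000) = -763/122880 m
Load 4 — applied couple M₀=17 kN·m at a=6 m (b=L-a=4):
  y_4 = (M₀x³/(6L)+C₁x)/EI  [x≤a] with C₁=M₀(3b²-L²)/(6L)=-221/15 = (17·(5/2)³/(6·10)+(-221/15)·(5/2))/100000 = -1037/3200000 m
Superposition: y = Σ y_i = -23581121/2073600000 m ≈ -0.011372 m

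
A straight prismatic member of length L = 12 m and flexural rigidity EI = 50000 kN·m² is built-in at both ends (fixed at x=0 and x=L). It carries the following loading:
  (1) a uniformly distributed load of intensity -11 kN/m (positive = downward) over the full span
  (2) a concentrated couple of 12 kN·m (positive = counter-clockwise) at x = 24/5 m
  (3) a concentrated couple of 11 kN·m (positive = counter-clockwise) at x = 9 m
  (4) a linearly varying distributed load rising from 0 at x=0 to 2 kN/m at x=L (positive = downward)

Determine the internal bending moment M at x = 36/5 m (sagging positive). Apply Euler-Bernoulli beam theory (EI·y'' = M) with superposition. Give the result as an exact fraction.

M(36/5) = -4097/80 kN·m

Load 1 — uniform load w=-11 kN/m over full span:
  M_1 = wLx/2 - wL²/12 - wx²/2 = (-11)·12·(36/5)/2 - (-11)·12²/12 - (-11)·(36/5)²/2 = -1452/25 kN·m
Load 2 — applied couple M₀=12 kN·m at a=24/5 m (b=L-a=36/5):
  M_2 = R_Ax - M_A - M₀  [x>a] with R_A=36/25, M_A=36/25 = (36/25)·(36/5) - (36/25) - 12 = -384/125 kN·m
Load 3 — applied couple M₀=11 kN·m at a=9 m (b=L-a=3):
  M_3 = R_Ax - M_A  [x≤a] with R_A=33/32, M_A=55/16 = (33/32)·(36/5) - (55/16) = 319/80 kN·m
Load 4 — triangular load w₀=2 kN/m (0→w₀ over full span):
  M_4 = 3w₀Lx/20 - w₀L²/30 - w₀x³/(6L) = 3·2·12·(36/5)/20 - 2·12²/30 - 2·(36/5)³/(6·12) = 744/125 kN·m
Superposition: M = Σ M_i = -4097/80 kN·m ≈ -51.212500 kN·m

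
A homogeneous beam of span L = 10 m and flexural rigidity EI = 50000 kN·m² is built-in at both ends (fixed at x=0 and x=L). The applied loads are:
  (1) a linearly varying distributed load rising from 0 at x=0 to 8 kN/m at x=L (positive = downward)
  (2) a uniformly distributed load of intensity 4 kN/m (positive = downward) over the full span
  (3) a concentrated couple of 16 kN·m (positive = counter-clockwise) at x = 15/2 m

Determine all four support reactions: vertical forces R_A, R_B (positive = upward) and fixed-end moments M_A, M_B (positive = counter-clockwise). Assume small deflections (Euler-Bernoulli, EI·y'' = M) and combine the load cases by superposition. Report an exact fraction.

Load 1 — triangular load w₀=8 kN/m (0→w₀ over full span):
  R_A = 3w₀L/20 = 3·8·10/20 = 12 kN
  M_A = w₀L²/30 = 8·10²/30 = 80/3 kN·m
  R_B = 7w₀L/20 = 7·8·10/20 = 28 kN
  M_B = -w₀L²/20 = -8·10²/20 = -40 kN·m
Load 2 — uniform load w=4 kN/m over full span:
  R_A = wL/2 = 4·10/2 = 20 kN
  M_A = wL²/12 = 4·10²/12 = 100/3 kN·m
  R_B = wL/2 = 4·10/2 = 20 kN
  M_B = -wL²/12 = -4·10²/12 = -100/3 kN·m
Load 3 — applied couple M₀=16 kN·m at a=15/2 m (b=L-a=5/2):
  R_A = 6M₀ab/L³ = 6·16·(15/2)·(5/2)/10³ = 9/5 kN
  M_A = M₀b(2a-b)/L² = 16·(5/2)·(2·(15/2)-(5/2))/10² = 5 kN·m
  R_B = -6M₀ab/L³ = -6·16·(15/2)·(5/2)/10³ = -9/5 kN
  M_B = M₀a(2b-a)/L² = 16·(15/2)·(2·(5/2)-(15/2))/10² = -3 kN·m
Superposition: R_A = 169/5 kN, M_A = 65 kN·m, R_B = 231/5 kN, M_B = -229/3 kN·m

R_A = 169/5 kN, M_A = 65 kN·m, R_B = 231/5 kN, M_B = -229/3 kN·m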